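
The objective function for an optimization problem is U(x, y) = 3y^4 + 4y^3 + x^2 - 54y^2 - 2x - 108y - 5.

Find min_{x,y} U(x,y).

-465

U(x,y) separates as P(x) + Q(y) − 5, so its minimum is min P + min Q − 5.
P'(x) = 2x - 2 vanishes at x ∈ {1}; Q'(y) = 12(y - 3)(y + 1)(y + 3) vanishes at y ∈ {-3, -1, 3}.
Local minima of P (where P''>0): P(1)=-1. Local minima of Q: Q(-3)=-27, Q(3)=-459.
So the global minimum of U is P(1) + Q(3) − 5 = -1 − 459 − 5 = -465, attained at (1, 3).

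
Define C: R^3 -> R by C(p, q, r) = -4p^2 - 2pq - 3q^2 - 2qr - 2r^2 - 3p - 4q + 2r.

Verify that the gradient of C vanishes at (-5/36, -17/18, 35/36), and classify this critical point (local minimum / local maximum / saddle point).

∇C = (-8p - 2q - 3, -2p - 6q - 2r - 4, -2q - 4r + 2); substituting (-5/36, -17/18, 35/36) gives ∇C = (0, 0, 0), so (-5/36, -17/18, 35/36) is indeed a critical point.
The Hessian is constant: H = [[-8, -2, 0], [-2, -6, -2], [0, -2, -4]].
Leading principal minors: Δ₁ = -8, Δ₂ = 44, Δ₃ = -144.
The minors alternate sign starting negative (−, +, −), so H is negative definite: a local maximum.

local maximum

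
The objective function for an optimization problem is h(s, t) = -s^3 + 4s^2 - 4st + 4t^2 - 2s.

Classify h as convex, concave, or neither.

neither

The term -s^3 is cubic, so the Hessian is not constant.
∂²h/∂s² = -6s + 8, which takes both signs as s varies (negative for sufficiently large s). A diagonal entry of the Hessian changing sign means the Hessian is neither positive- nor negative-semidefinite on all of R^2.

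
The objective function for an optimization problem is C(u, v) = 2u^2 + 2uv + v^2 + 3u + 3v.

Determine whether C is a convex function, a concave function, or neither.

convex

C is quadratic, so its Hessian is the constant matrix H = [[4, 2], [2, 2]].
det(H) = 4, tr(H) = 6.
det(H) > 0 and tr(H) > 0, so H is positive definite everywhere: convex.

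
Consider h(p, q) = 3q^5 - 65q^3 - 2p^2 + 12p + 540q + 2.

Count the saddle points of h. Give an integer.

h separates as a function of p plus a function of q, so ∇h=0 decouples.
∂h/∂p = -4(p - 3) = 0 at p ∈ {3}; ∂h/∂q = 15(q - 3)(q - 2)(q + 2)(q + 3) = 0 at q ∈ {-3, -2, 2, 3}.
The Hessian is diagonal: diag(h_pp, h_qq). Second derivatives: h_pp(3)=-4; h_qq(-3)=-450, h_qq(-2)=300, h_qq(2)=-300, h_qq(3)=450.
Saddle points occur where the two diagonal entries have opposite signs: (3, -2), (3, 3). Count: 2.

2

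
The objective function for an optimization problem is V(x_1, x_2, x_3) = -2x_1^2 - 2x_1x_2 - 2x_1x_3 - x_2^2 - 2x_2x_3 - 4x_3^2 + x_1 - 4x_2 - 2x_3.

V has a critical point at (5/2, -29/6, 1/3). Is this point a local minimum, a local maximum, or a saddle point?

The Hessian is constant: H = [[-4, -2, -2], [-2, -2, -2], [-2, -2, -8]].
Leading principal minors: Δ₁ = -4, Δ₂ = 4, Δ₃ = -24.
The minors alternate sign starting negative (−, +, −), so H is negative definite: a local maximum.

local maximum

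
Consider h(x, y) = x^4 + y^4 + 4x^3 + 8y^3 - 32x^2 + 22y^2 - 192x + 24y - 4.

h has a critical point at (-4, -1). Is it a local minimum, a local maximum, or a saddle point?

local minimum

The mixed partial ∂²h/∂x∂y is 0, so the Hessian at any point is diag(h_xx, h_yy) = diag(4(3x^2 + 6x - 16), 4(3y^2 + 12y + 11)).
At (-4, -1): H = diag(32, 8).
Both eigenvalues are positive, so H is positive definite: a local minimum.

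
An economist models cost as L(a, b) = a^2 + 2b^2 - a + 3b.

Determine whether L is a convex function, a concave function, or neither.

convex

L is quadratic, so its Hessian is the constant matrix H = [[2, 0], [0, 4]].
det(H) = 8, tr(H) = 6.
det(H) > 0 and tr(H) > 0, so H is positive definite everywhere: convex.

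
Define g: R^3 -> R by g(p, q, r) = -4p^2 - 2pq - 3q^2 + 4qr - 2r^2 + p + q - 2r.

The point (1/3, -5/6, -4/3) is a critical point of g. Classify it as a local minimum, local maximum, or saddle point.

local maximum

The Hessian is constant: H = [[-8, -2, 0], [-2, -6, 4], [0, 4, -4]].
Leading principal minors: Δ₁ = -8, Δ₂ = 44, Δ₃ = -48.
The minors alternate sign starting negative (−, +, −), so H is negative definite: a local maximum.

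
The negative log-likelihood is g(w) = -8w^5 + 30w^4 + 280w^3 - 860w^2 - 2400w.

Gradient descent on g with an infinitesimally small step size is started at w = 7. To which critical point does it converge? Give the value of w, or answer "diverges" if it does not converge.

diverges

g'(w) = -40(w - 5)(w - 3)(w + 1)(w + 4), so g'(7) = -28160.
Gradient descent moves in the -g' direction, i.e. w is increasing.
There is no critical point above w=7, and g' keeps the same sign, so the iterate runs off to +∞.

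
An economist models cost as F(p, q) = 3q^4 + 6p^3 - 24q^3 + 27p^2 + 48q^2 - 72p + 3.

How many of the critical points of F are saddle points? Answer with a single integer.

3

F separates as a function of p plus a function of q, so ∇F=0 decouples.
∂F/∂p = 18(p - 1)(p + 4) = 0 at p ∈ {-4, 1}; ∂F/∂q = 12q(q - 4)(q - 2) = 0 at q ∈ {0, 2, 4}.
The Hessian is diagonal: diag(F_pp, F_qq). Second derivatives: F_pp(-4)=-90, F_pp(1)=90; F_qq(0)=96, F_qq(2)=-48, F_qq(4)=96.
Saddle points occur where the two diagonal entries have opposite signs: (-4, 0), (-4, 4), (1, 2). Count: 3.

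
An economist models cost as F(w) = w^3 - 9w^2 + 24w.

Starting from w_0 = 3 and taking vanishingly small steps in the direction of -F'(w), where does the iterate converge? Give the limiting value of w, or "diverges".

F'(w) = 3(w - 4)(w - 2), so F'(3) = -3.
Gradient descent moves in the -F' direction, i.e. w is increasing.
The nearest critical point in that direction is w = 4, where F'' = 6 > 0 (a local minimum). The iterate converges there.

4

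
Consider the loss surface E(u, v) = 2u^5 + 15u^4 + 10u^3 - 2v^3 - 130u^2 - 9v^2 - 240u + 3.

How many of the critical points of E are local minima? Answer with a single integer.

2

E separates as a function of u plus a function of v, so ∇E=0 decouples.
∂E/∂u = 10(u - 2)(u + 1)(u + 3)(u + 4) = 0 at u ∈ {-4, -3, -1, 2}; ∂E/∂v = -6v(v + 3) = 0 at v ∈ {-3, 0}.
The Hessian is diagonal: diag(E_uu, E_vv). Second derivatives: E_uu(-4)=-180, E_uu(-3)=100, E_uu(-1)=-180, E_uu(2)=900; E_vv(-3)=18, E_vv(0)=-18.
Local minima occur where both diagonal entries positive: (-3, -3), (2, -3). Count: 2.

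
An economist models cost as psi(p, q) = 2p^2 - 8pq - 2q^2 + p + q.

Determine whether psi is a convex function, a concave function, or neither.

neither

psi is quadratic, so its Hessian is the constant matrix H = [[4, -8], [-8, -4]].
det(H) = -80, tr(H) = 0.
det(H) < 0, so H is indefinite: neither convex nor concave.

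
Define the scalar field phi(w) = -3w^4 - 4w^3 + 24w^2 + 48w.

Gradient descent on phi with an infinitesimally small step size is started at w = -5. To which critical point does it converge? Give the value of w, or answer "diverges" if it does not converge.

diverges

phi'(w) = -12(w - 2)(w + 1)(w + 2), so phi'(-5) = 1008.
Gradient descent moves in the -phi' direction, i.e. w is decreasing.
There is no critical point below w=-5, and phi' keeps the same sign, so the iterate runs off to −∞.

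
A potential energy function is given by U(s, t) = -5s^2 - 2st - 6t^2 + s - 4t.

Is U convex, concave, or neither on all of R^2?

concave

U is quadratic, so its Hessian is the constant matrix H = [[-10, -2], [-2, -12]].
det(H) = 116, tr(H) = -22.
det(H) > 0 and tr(H) < 0, so H is negative definite everywhere: concave.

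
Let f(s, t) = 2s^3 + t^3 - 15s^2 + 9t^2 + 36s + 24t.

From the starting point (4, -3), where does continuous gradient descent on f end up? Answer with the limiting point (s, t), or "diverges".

f is separable, so gradient descent decouples: s follows -∂f/∂s, t follows -∂f/∂t.
∂f/∂s = 6(s - 3)(s - 2); at s=4 this is 12, so s decreases.
∂f/∂t = 3(t + 2)(t + 4); at t=-3 this is -3, so t increases.
s converges to its nearest critical value 3 (a local min of the s-part); t converges to -2. The iterate converges to (3, -2).

(3, -2)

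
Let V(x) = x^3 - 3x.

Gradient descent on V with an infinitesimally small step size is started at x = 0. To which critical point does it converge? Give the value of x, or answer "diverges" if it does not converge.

V'(x) = 3(x - 1)(x + 1), so V'(0) = -3.
Gradient descent moves in the -V' direction, i.e. x is increasing.
The nearest critical point in that direction is x = 1, where V'' = 6 > 0 (a local minimum). The iterate converges there.

1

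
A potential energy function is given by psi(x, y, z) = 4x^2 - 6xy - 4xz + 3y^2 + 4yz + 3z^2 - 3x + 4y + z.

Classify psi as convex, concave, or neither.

convex

psi is quadratic, so its Hessian is the constant matrix H = [[8, -6, -4], [-6, 6, 4], [-4, 4, 6]].
Leading principal minors: 8, 12, 40.
All positive ⇒ H ≻ 0 ⇒ convex.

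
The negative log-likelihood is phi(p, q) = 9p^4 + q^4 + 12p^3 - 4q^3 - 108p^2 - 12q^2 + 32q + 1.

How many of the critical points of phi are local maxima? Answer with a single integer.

1

phi separates as a function of p plus a function of q, so ∇phi=0 decouples.
∂phi/∂p = 36p(p - 2)(p + 3) = 0 at p ∈ {-3, 0, 2}; ∂phi/∂q = 4(q - 4)(q - 1)(q + 2) = 0 at q ∈ {-2, 1, 4}.
The Hessian is diagonal: diag(phi_pp, phi_qq). Second derivatives: phi_pp(-3)=540, phi_pp(0)=-216, phi_pp(2)=360; phi_qq(-2)=72, phi_qq(1)=-36, phi_qq(4)=72.
Local maxima occur where both diagonal entries negative: (0, 1). Count: 1.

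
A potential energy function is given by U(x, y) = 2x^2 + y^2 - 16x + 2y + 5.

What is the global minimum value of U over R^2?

U(x,y) separates as P(x) + Q(y) + 5, so its minimum is min P + min Q + 5.
P'(x) = 4x - 16 vanishes at x ∈ {4}; Q'(y) = 2y + 2 vanishes at y ∈ {-1}.
Local minima of P (where P''>0): P(4)=-32. Local minima of Q: Q(-1)=-1.
So the global minimum of U is P(4) + Q(-1) + 5 = -32 − 1 + 5 = -28, attained at (4, -1).

-28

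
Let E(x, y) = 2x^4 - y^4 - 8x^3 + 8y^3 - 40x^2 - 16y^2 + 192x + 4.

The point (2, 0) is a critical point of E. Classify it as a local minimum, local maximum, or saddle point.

local maximum

The mixed partial ∂²E/∂x∂y is 0, so the Hessian at any point is diag(E_xx, E_yy) = diag(8(3x^2 - 6x - 10), 4(-3y^2 + 12y - 8)).
At (2, 0): H = diag(-80, -32).
Both eigenvalues are negative, so H is negative definite: a local maximum.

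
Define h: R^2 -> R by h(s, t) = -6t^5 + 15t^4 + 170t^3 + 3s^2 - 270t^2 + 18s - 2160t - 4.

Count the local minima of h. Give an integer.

h separates as a function of s plus a function of t, so ∇h=0 decouples.
∂h/∂s = 6(s + 3) = 0 at s ∈ {-3}; ∂h/∂t = -30(t - 4)(t - 3)(t + 2)(t + 3) = 0 at t ∈ {-3, -2, 3, 4}.
The Hessian is diagonal: diag(h_ss, h_tt). Second derivatives: h_ss(-3)=6; h_tt(-3)=1260, h_tt(-2)=-900, h_tt(3)=900, h_tt(4)=-1260.
Local minima occur where both diagonal entries positive: (-3, -3), (-3, 3). Count: 2.

2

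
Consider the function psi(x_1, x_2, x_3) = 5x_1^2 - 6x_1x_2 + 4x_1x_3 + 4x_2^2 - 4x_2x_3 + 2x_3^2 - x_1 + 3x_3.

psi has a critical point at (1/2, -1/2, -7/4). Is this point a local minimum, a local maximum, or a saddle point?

local minimum

The Hessian is constant: H = [[10, -6, 4], [-6, 8, -4], [4, -4, 4]].
Leading principal minors: Δ₁ = 10, Δ₂ = 44, Δ₃ = 80.
All leading minors are positive, so H is positive definite: a local minimum.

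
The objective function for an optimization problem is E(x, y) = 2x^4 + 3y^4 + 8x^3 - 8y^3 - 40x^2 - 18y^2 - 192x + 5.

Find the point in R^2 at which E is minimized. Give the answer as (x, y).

E(x,y) separates as P(x) + Q(y) + 5, so its minimum is min P + min Q + 5.
P'(x) = 8(x - 3)(x + 2)(x + 4) vanishes at x ∈ {-4, -2, 3}; Q'(y) = 12y(y - 3)(y + 1) vanishes at y ∈ {-1, 0, 3}.
Local minima of P (where P''>0): P(-4)=128, P(3)=-558. Local minima of Q: Q(-1)=-7, Q(3)=-135.
So the global minimum of E is P(3) + Q(3) + 5 = -558 − 135 + 5 = -688, attained at (3, 3).

(3, 3)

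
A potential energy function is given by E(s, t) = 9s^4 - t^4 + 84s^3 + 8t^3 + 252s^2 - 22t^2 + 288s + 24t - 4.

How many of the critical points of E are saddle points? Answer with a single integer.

E separates as a function of s plus a function of t, so ∇E=0 decouples.
∂E/∂s = 36(s + 1)(s + 2)(s + 4) = 0 at s ∈ {-4, -2, -1}; ∂E/∂t = -4(t - 3)(t - 2)(t - 1) = 0 at t ∈ {1, 2, 3}.
The Hessian is diagonal: diag(E_ss, E_tt). Second derivatives: E_ss(-4)=216, E_ss(-2)=-72, E_ss(-1)=108; E_tt(1)=-8, E_tt(2)=4, E_tt(3)=-8.
Saddle points occur where the two diagonal entries have opposite signs: (-4, 1), (-4, 3), (-2, 2), (-1, 1), (-1, 3). Count: 5.

5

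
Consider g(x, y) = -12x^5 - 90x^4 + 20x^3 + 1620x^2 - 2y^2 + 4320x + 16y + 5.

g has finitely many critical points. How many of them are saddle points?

g separates as a function of x plus a function of y, so ∇g=0 decouples.
∂g/∂x = -60(x - 3)(x + 2)(x + 3)(x + 4) = 0 at x ∈ {-4, -3, -2, 3}; ∂g/∂y = -4(y - 4) = 0 at y ∈ {4}.
The Hessian is diagonal: diag(g_xx, g_yy). Second derivatives: g_xx(-4)=840, g_xx(-3)=-360, g_xx(-2)=600, g_xx(3)=-12600; g_yy(4)=-4.
Saddle points occur where the two diagonal entries have opposite signs: (-4, 4), (-2, 4). Count: 2.

2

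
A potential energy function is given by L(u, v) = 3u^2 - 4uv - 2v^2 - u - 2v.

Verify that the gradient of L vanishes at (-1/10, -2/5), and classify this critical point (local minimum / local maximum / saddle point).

saddle point

∇L = (6u - 4v - 1, -4u - 4v - 2); substituting (-1/10, -2/5) gives ∇L = (0, 0), so (-1/10, -2/5) is indeed a critical point.
The Hessian of L is constant: H = [[6, -4], [-4, -4]].
det(H) = 6·(-4) − (-4)² = -40.
Since det(H) < 0, H is indefinite and the critical point is a saddle point.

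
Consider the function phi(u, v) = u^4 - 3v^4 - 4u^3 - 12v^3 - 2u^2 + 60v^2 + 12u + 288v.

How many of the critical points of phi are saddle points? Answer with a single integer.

phi separates as a function of u plus a function of v, so ∇phi=0 decouples.
∂phi/∂u = 4(u - 3)(u - 1)(u + 1) = 0 at u ∈ {-1, 1, 3}; ∂phi/∂v = -12(v - 3)(v + 2)(v + 4) = 0 at v ∈ {-4, -2, 3}.
The Hessian is diagonal: diag(phi_uu, phi_vv). Second derivatives: phi_uu(-1)=32, phi_uu(1)=-16, phi_uu(3)=32; phi_vv(-4)=-168, phi_vv(-2)=120, phi_vv(3)=-420.
Saddle points occur where the two diagonal entries have opposite signs: (-1, -4), (-1, 3), (1, -2), (3, -4), (3, 3). Count: 5.

5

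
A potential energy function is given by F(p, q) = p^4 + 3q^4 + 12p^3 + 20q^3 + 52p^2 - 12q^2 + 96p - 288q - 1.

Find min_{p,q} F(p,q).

F(p,q) separates as A(p) + B(q) − 1, so its minimum is min A + min B − 1.
A'(p) = 4(p + 2)(p + 3)(p + 4) vanishes at p ∈ {-4, -3, -2}; B'(q) = 12(q - 2)(q + 3)(q + 4) vanishes at q ∈ {-4, -3, 2}.
Local minima of A (where A''>0): A(-4)=-64, A(-2)=-64. Local minima of B: B(-4)=448, B(2)=-416.
So the global minimum of F is A(-4) + B(2) − 1 = -64 − 416 − 1 = -481, attained at (-4, 2).

-481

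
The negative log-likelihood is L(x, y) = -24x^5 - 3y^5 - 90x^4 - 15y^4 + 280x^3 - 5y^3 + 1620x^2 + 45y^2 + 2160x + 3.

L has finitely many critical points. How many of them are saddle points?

8

L separates as a function of x plus a function of y, so ∇L=0 decouples.
∂L/∂x = -120(x - 3)(x + 1)(x + 2)(x + 3) = 0 at x ∈ {-3, -2, -1, 3}; ∂L/∂y = -15y(y - 1)(y + 2)(y + 3) = 0 at y ∈ {-3, -2, 0, 1}.
The Hessian is diagonal: diag(L_xx, L_yy). Second derivatives: L_xx(-3)=1440, L_xx(-2)=-600, L_xx(-1)=960, L_xx(3)=-14400; L_yy(-3)=180, L_yy(-2)=-90, L_yy(0)=90, L_yy(1)=-180.
Saddle points occur where the two diagonal entries have opposite signs: (-3, -2), (-3, 1), (-2, -3), (-2, 0), (-1, -2), (-1, 1), (3, -3), (3, 0). Count: 8.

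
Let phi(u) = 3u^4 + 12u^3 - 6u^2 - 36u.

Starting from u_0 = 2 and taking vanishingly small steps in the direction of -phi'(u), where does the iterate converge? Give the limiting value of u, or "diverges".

phi'(u) = 12(u - 1)(u + 1)(u + 3), so phi'(2) = 180.
Gradient descent moves in the -phi' direction, i.e. u is decreasing.
The nearest critical point in that direction is u = 1, where phi'' = 96 > 0 (a local minimum). The iterate converges there.

1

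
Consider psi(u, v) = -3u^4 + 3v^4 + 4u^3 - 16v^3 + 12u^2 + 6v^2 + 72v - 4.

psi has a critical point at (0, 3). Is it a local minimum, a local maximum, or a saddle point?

The mixed partial ∂²psi/∂u∂v is 0, so the Hessian at any point is diag(psi_uu, psi_vv) = diag(12(-3u^2 + 2u + 2), 12(3v^2 - 8v + 1)).
At (0, 3): H = diag(24, 48).
Both eigenvalues are positive, so H is positive definite: a local minimum.

local minimum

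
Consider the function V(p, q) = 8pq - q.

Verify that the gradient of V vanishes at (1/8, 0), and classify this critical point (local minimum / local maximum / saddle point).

∇V = (8q, 8p - 1); substituting (1/8, 0) gives ∇V = (0, 0), so (1/8, 0) is indeed a critical point.
The Hessian of V is constant: H = [[0, 8], [8, 0]].
det(H) = 0·0 − 8² = -64.
Since det(H) < 0, H is indefinite and the critical point is a saddle point.

saddle point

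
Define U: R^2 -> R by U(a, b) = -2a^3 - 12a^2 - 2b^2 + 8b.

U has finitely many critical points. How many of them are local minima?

U separates as a function of a plus a function of b, so ∇U=0 decouples.
∂U/∂a = -6a(a + 4) = 0 at a ∈ {-4, 0}; ∂U/∂b = -4(b - 2) = 0 at b ∈ {2}.
The Hessian is diagonal: diag(U_aa, U_bb). Second derivatives: U_aa(-4)=24, U_aa(0)=-24; U_bb(2)=-4.
Local minima occur where both diagonal entries positive: none. Count: 0.

0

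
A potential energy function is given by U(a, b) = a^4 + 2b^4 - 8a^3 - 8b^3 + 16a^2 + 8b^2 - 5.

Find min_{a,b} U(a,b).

U(a,b) separates as P(a) + Q(b) − 5, so its minimum is min P + min Q − 5.
P'(a) = 4a(a - 4)(a - 2) vanishes at a ∈ {0, 2, 4}; Q'(b) = 8b(b - 2)(b - 1) vanishes at b ∈ {0, 1, 2}.
Local minima of P (where P''>0): P(0)=0, P(4)=0. Local minima of Q: Q(0)=0, Q(2)=0.
So the global minimum of U is P(0) + Q(0) − 5 = 0 + 0 − 5 = -5, attained at (0, 0).

-5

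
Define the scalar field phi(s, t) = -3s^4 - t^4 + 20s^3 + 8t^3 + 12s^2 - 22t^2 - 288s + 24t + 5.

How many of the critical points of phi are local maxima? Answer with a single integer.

phi separates as a function of s plus a function of t, so ∇phi=0 decouples.
∂phi/∂s = -12(s - 4)(s - 3)(s + 2) = 0 at s ∈ {-2, 3, 4}; ∂phi/∂t = -4(t - 3)(t - 2)(t - 1) = 0 at t ∈ {1, 2, 3}.
The Hessian is diagonal: diag(phi_ss, phi_tt). Second derivatives: phi_ss(-2)=-360, phi_ss(3)=60, phi_ss(4)=-72; phi_tt(1)=-8, phi_tt(2)=4, phi_tt(3)=-8.
Local maxima occur where both diagonal entries negative: (-2, 1), (-2, 3), (4, 1), (4, 3). Count: 4.

4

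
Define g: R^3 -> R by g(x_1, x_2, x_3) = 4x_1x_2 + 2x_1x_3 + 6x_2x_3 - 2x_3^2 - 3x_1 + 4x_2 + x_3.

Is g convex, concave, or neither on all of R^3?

neither

g is quadratic, so its Hessian is the constant matrix H = [[0, 4, 2], [4, 0, 6], [2, 6, -4]].
Leading principal minors: 0, -16, 160.
Neither pattern holds ⇒ H is indefinite ⇒ neither convex nor concave.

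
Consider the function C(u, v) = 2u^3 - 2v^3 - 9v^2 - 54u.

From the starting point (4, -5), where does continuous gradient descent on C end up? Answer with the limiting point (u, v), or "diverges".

(3, -3)

C is separable, so gradient descent decouples: u follows -∂C/∂u, v follows -∂C/∂v.
∂C/∂u = 6(u - 3)(u + 3); at u=4 this is 42, so u decreases.
∂C/∂v = -6v(v + 3); at v=-5 this is -60, so v increases.
u converges to its nearest critical value 3 (a local min of the u-part); v converges to -3. The iterate converges to (3, -3).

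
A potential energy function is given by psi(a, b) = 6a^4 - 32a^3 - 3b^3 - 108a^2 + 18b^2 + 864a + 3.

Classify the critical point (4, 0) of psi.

local minimum

The mixed partial ∂²psi/∂a∂b is 0, so the Hessian at any point is diag(psi_aa, psi_bb) = diag(24(3a^2 - 8a - 9), 18(-b + 2)).
At (4, 0): H = diag(168, 36).
Both eigenvalues are positive, so H is positive definite: a local minimum.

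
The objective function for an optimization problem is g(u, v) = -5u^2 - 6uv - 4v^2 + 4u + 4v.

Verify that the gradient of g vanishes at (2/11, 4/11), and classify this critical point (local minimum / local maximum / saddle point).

∇g = (-10u - 6v + 4, -6u - 8v + 4); substituting (2/11, 4/11) gives ∇g = (0, 0), so (2/11, 4/11) is indeed a critical point.
The Hessian of g is constant: H = [[-10, -6], [-6, -8]].
det(H) = (-10)·(-8) − (-6)² = 44.
det(H) > 0 and tr(H) = -18 < 0, so H is negative definite and the point is a local maximum.

local maximum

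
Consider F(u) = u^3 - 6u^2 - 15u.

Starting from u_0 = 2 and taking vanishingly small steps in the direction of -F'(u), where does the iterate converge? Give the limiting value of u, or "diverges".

F'(u) = 3(u - 5)(u + 1), so F'(2) = -27.
Gradient descent moves in the -F' direction, i.e. u is increasing.
The nearest critical point in that direction is u = 5, where F'' = 18 > 0 (a local minimum). The iterate converges there.

5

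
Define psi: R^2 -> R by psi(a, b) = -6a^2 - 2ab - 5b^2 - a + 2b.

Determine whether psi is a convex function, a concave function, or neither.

concave

psi is quadratic, so its Hessian is the constant matrix H = [[-12, -2], [-2, -10]].
det(H) = 116, tr(H) = -22.
det(H) > 0 and tr(H) < 0, so H is negative definite everywhere: concave.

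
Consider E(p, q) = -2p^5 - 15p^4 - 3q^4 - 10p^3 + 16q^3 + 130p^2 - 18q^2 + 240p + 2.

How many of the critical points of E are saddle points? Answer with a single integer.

E separates as a function of p plus a function of q, so ∇E=0 decouples.
∂E/∂p = -10(p - 2)(p + 1)(p + 3)(p + 4) = 0 at p ∈ {-4, -3, -1, 2}; ∂E/∂q = -12q(q - 3)(q - 1) = 0 at q ∈ {0, 1, 3}.
The Hessian is diagonal: diag(E_pp, E_qq). Second derivatives: E_pp(-4)=180, E_pp(-3)=-100, E_pp(-1)=180, E_pp(2)=-900; E_qq(0)=-36, E_qq(1)=24, E_qq(3)=-72.
Saddle points occur where the two diagonal entries have opposite signs: (-4, 0), (-4, 3), (-3, 1), (-1, 0), (-1, 3), (2, 1). Count: 6.

6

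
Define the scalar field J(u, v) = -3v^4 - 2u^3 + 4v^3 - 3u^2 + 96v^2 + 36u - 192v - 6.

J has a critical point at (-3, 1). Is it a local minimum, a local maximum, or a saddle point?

The mixed partial ∂²J/∂u∂v is 0, so the Hessian at any point is diag(J_uu, J_vv) = diag(-6(2u + 1), 12(-3v^2 + 2v + 16)).
At (-3, 1): H = diag(30, 180).
Both eigenvalues are positive, so H is positive definite: a local minimum.

local minimum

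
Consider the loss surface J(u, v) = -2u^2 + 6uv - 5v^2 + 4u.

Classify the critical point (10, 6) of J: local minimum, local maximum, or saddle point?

local maximum

The Hessian of J is constant: H = [[-4, 6], [6, -10]].
det(H) = (-4)·(-10) − 6² = 4.
det(H) > 0 and tr(H) = -14 < 0, so H is negative definite and the point is a local maximum.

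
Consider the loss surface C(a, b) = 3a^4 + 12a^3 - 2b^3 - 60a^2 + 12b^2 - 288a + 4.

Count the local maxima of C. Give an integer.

1

C separates as a function of a plus a function of b, so ∇C=0 decouples.
∂C/∂a = 12(a - 3)(a + 2)(a + 4) = 0 at a ∈ {-4, -2, 3}; ∂C/∂b = -6b(b - 4) = 0 at b ∈ {0, 4}.
The Hessian is diagonal: diag(C_aa, C_bb). Second derivatives: C_aa(-4)=168, C_aa(-2)=-120, C_aa(3)=420; C_bb(0)=24, C_bb(4)=-24.
Local maxima occur where both diagonal entries negative: (-2, 4). Count: 1.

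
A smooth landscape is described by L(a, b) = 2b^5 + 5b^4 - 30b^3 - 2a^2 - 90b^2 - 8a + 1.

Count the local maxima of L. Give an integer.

L separates as a function of a plus a function of b, so ∇L=0 decouples.
∂L/∂a = -4(a + 2) = 0 at a ∈ {-2}; ∂L/∂b = 10b(b - 3)(b + 2)(b + 3) = 0 at b ∈ {-3, -2, 0, 3}.
The Hessian is diagonal: diag(L_aa, L_bb). Second derivatives: L_aa(-2)=-4; L_bb(-3)=-180, L_bb(-2)=100, L_bb(0)=-180, L_bb(3)=900.
Local maxima occur where both diagonal entries negative: (-2, -3), (-2, 0). Count: 2.

2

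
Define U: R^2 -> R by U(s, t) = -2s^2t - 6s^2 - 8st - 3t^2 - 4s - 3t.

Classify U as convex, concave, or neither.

The term -2s^2t is cubic, so the Hessian is not constant.
∂²U/∂s² = -4t - 12, which takes both signs as t varies (negative for sufficiently large t). A diagonal entry of the Hessian changing sign means the Hessian is neither positive- nor negative-semidefinite on all of R^2.

neither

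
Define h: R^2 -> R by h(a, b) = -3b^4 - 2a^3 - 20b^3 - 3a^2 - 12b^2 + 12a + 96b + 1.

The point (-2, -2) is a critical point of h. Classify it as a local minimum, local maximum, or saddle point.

local minimum

The mixed partial ∂²h/∂a∂b is 0, so the Hessian at any point is diag(h_aa, h_bb) = diag(-6(2a + 1), -12(3b^2 + 10b + 2)).
At (-2, -2): H = diag(18, 72).
Both eigenvalues are positive, so H is positive definite: a local minimum.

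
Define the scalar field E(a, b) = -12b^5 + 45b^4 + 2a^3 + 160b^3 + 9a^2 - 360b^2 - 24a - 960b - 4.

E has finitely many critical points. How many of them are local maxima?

E separates as a function of a plus a function of b, so ∇E=0 decouples.
∂E/∂a = 6(a - 1)(a + 4) = 0 at a ∈ {-4, 1}; ∂E/∂b = -60(b - 4)(b - 2)(b + 1)(b + 2) = 0 at b ∈ {-2, -1, 2, 4}.
The Hessian is diagonal: diag(E_aa, E_bb). Second derivatives: E_aa(-4)=-30, E_aa(1)=30; E_bb(-2)=1440, E_bb(-1)=-900, E_bb(2)=1440, E_bb(4)=-3600.
Local maxima occur where both diagonal entries negative: (-4, -1), (-4, 4). Count: 2.

2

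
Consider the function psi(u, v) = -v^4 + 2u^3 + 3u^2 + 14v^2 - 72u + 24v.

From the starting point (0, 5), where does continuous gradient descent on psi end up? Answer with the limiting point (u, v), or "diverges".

diverges

psi is separable, so gradient descent decouples: u follows -∂psi/∂u, v follows -∂psi/∂v.
∂psi/∂u = 6(u - 3)(u + 4); at u=0 this is -72, so u increases.
∂psi/∂v = -4(v - 3)(v + 1)(v + 2); at v=5 this is -336, so v increases.
The v-coordinate has no critical point in that direction and runs off to infinity.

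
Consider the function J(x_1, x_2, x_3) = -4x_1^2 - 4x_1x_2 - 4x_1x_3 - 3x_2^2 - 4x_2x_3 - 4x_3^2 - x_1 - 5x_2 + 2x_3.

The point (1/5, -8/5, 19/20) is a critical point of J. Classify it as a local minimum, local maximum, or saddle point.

local maximum

The Hessian is constant: H = [[-8, -4, -4], [-4, -6, -4], [-4, -4, -8]].
Leading principal minors: Δ₁ = -8, Δ₂ = 32, Δ₃ = -160.
The minors alternate sign starting negative (−, +, −), so H is negative definite: a local maximum.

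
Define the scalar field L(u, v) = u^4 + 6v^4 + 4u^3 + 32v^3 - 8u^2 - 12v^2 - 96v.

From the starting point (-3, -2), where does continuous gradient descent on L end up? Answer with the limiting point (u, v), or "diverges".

L is separable, so gradient descent decouples: u follows -∂L/∂u, v follows -∂L/∂v.
∂L/∂u = 4u(u - 1)(u + 4); at u=-3 this is 48, so u decreases.
∂L/∂v = 24(v - 1)(v + 1)(v + 4); at v=-2 this is 144, so v decreases.
u converges to its nearest critical value -4 (a local min of the u-part); v converges to -4. The iterate converges to (-4, -4).

(-4, -4)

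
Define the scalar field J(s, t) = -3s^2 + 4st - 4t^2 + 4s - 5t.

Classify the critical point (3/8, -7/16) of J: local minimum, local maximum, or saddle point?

local maximum

The Hessian of J is constant: H = [[-6, 4], [4, -8]].
det(H) = (-6)·(-8) − 4² = 32.
det(H) > 0 and tr(H) = -14 < 0, so H is negative definite and the point is a local maximum.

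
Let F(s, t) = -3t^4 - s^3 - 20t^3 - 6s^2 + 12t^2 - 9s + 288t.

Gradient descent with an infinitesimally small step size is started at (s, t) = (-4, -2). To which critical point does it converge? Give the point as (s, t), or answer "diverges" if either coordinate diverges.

F is separable, so gradient descent decouples: s follows -∂F/∂s, t follows -∂F/∂t.
∂F/∂s = -3(s + 1)(s + 3); at s=-4 this is -9, so s increases.
∂F/∂t = -12(t - 2)(t + 3)(t + 4); at t=-2 this is 96, so t decreases.
s converges to its nearest critical value -3 (a local min of the s-part); t converges to -3. The iterate converges to (-3, -3).

(-3, -3)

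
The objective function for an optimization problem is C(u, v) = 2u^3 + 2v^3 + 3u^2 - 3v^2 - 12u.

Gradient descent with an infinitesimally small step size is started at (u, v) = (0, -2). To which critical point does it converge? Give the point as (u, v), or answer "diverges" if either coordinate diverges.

C is separable, so gradient descent decouples: u follows -∂C/∂u, v follows -∂C/∂v.
∂C/∂u = 6(u - 1)(u + 2); at u=0 this is -12, so u increases.
∂C/∂v = 6v(v - 1); at v=-2 this is 36, so v decreases.
The v-coordinate has no critical point in that direction and runs off to infinity.

diverges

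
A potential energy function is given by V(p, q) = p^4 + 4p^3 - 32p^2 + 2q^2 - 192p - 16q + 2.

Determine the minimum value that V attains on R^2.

-798

V(p,q) separates as A(p) + B(q) + 2, so its minimum is min A + min B + 2.
A'(p) = 4(p - 4)(p + 3)(p + 4) vanishes at p ∈ {-4, -3, 4}; B'(q) = 4q - 16 vanishes at q ∈ {4}.
Local minima of A (where A''>0): A(-4)=256, A(4)=-768. Local minima of B: B(4)=-32.
So the global minimum of V is A(4) + B(4) + 2 = -768 − 32 + 2 = -798, attained at (4, 4).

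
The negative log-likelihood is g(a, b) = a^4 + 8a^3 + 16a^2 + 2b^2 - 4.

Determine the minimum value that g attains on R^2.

-4

g(a,b) separates as P(a) + Q(b) − 4, so its minimum is min P + min Q − 4.
P'(a) = 4a(a + 2)(a + 4) vanishes at a ∈ {-4, -2, 0}; Q'(b) = 4b vanishes at b ∈ {0}.
Local minima of P (where P''>0): P(-4)=0, P(0)=0. Local minima of Q: Q(0)=0.
So the global minimum of g is P(-4) + Q(0) − 4 = 0 + 0 − 4 = -4, attained at (-4, 0).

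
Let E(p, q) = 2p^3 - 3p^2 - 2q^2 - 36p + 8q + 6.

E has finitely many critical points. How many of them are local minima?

0

E separates as a function of p plus a function of q, so ∇E=0 decouples.
∂E/∂p = 6(p - 3)(p + 2) = 0 at p ∈ {-2, 3}; ∂E/∂q = -4(q - 2) = 0 at q ∈ {2}.
The Hessian is diagonal: diag(E_pp, E_qq). Second derivatives: E_pp(-2)=-30, E_pp(3)=30; E_qq(2)=-4.
Local minima occur where both diagonal entries positive: none. Count: 0.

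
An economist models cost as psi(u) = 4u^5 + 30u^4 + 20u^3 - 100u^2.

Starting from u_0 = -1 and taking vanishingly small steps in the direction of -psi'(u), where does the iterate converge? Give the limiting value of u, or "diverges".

psi'(u) = 20u(u - 1)(u + 2)(u + 5), so psi'(-1) = 160.
Gradient descent moves in the -psi' direction, i.e. u is decreasing.
The nearest critical point in that direction is u = -2, where psi'' = 360 > 0 (a local minimum). The iterate converges there.

-2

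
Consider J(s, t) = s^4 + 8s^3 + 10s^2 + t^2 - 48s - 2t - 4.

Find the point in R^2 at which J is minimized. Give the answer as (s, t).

(1, 1)

J(s,t) separates as P(s) + Q(t) − 4, so its minimum is min P + min Q − 4.
P'(s) = 4(s - 1)(s + 3)(s + 4) vanishes at s ∈ {-4, -3, 1}; Q'(t) = 2(t - 1) vanishes at t ∈ {1}.
Local minima of P (where P''>0): P(-4)=96, P(1)=-29. Local minima of Q: Q(1)=-1.
So the global minimum of J is P(1) + Q(1) − 4 = -29 − 1 − 4 = -34, attained at (1, 1).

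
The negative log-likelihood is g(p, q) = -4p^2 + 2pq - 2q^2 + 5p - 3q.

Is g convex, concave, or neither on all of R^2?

concave

g is quadratic, so its Hessian is the constant matrix H = [[-8, 2], [2, -4]].
det(H) = 28, tr(H) = -12.
det(H) > 0 and tr(H) < 0, so H is negative definite everywhere: concave.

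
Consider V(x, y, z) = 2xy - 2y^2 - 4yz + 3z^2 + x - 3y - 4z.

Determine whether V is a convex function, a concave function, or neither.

neither

V is quadratic, so its Hessian is the constant matrix H = [[0, 2, 0], [2, -4, -4], [0, -4, 6]].
Leading principal minors: 0, -4, -24.
Neither pattern holds ⇒ H is indefinite ⇒ neither convex nor concave.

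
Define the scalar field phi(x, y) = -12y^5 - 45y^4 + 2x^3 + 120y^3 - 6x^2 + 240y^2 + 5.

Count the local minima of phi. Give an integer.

2

phi separates as a function of x plus a function of y, so ∇phi=0 decouples.
∂phi/∂x = 6x(x - 2) = 0 at x ∈ {0, 2}; ∂phi/∂y = -60y(y - 2)(y + 1)(y + 4) = 0 at y ∈ {-4, -1, 0, 2}.
The Hessian is diagonal: diag(phi_xx, phi_yy). Second derivatives: phi_xx(0)=-12, phi_xx(2)=12; phi_yy(-4)=4320, phi_yy(-1)=-540, phi_yy(0)=480, phi_yy(2)=-2160.
Local minima occur where both diagonal entries positive: (2, -4), (2, 0). Count: 2.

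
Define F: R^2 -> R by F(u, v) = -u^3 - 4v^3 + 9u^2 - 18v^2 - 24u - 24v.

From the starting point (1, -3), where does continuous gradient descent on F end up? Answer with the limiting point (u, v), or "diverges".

F is separable, so gradient descent decouples: u follows -∂F/∂u, v follows -∂F/∂v.
∂F/∂u = -3(u - 4)(u - 2); at u=1 this is -9, so u increases.
∂F/∂v = -12(v + 1)(v + 2); at v=-3 this is -24, so v increases.
u converges to its nearest critical value 2 (a local min of the u-part); v converges to -2. The iterate converges to (2, -2).

(2, -2)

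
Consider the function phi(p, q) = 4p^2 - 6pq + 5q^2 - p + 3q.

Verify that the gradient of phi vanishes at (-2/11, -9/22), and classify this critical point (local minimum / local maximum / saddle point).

local minimum

∇phi = (8p - 6q - 1, -6p + 10q + 3); substituting (-2/11, -9/22) gives ∇phi = (0, 0), so (-2/11, -9/22) is indeed a critical point.
The Hessian of phi is constant: H = [[8, -6], [-6, 10]].
det(H) = 8·10 − (-6)² = 44.
det(H) > 0 and tr(H) = 18 > 0, so H is positive definite and the point is a local minimum.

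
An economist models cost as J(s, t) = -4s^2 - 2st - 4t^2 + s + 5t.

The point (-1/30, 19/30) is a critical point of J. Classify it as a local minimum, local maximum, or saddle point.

The Hessian of J is constant: H = [[-8, -2], [-2, -8]].
det(H) = (-8)·(-8) − (-2)² = 60.
det(H) > 0 and tr(H) = -16 < 0, so H is negative definite and the point is a local maximum.

local maximum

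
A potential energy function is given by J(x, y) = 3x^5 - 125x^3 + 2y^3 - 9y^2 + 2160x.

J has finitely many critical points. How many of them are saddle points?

J separates as a function of x plus a function of y, so ∇J=0 decouples.
∂J/∂x = 15(x - 4)(x - 3)(x + 3)(x + 4) = 0 at x ∈ {-4, -3, 3, 4}; ∂J/∂y = 6y(y - 3) = 0 at y ∈ {0, 3}.
The Hessian is diagonal: diag(J_xx, J_yy). Second derivatives: J_xx(-4)=-840, J_xx(-3)=630, J_xx(3)=-630, J_xx(4)=840; J_yy(0)=-18, J_yy(3)=18.
Saddle points occur where the two diagonal entries have opposite signs: (-4, 3), (-3, 0), (3, 3), (4, 0). Count: 4.

4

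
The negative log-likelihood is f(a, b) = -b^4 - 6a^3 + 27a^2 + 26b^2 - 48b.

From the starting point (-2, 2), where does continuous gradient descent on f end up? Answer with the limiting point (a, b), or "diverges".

f is separable, so gradient descent decouples: a follows -∂f/∂a, b follows -∂f/∂b.
∂f/∂a = -18a(a - 3); at a=-2 this is -180, so a increases.
∂f/∂b = -4(b - 3)(b - 1)(b + 4); at b=2 this is 24, so b decreases.
a converges to its nearest critical value 0 (a local min of the a-part); b converges to 1. The iterate converges to (0, 1).

(0, 1)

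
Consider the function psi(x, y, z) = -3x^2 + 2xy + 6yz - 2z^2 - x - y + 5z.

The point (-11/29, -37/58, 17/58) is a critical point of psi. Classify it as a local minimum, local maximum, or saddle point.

saddle point

The Hessian is constant: H = [[-6, 2, 0], [2, 0, 6], [0, 6, -4]].
Leading principal minors: Δ₁ = -6, Δ₂ = -4, Δ₃ = 232.
The minors fit neither the all-positive nor the alternating-sign pattern, so H is indefinite: a saddle point.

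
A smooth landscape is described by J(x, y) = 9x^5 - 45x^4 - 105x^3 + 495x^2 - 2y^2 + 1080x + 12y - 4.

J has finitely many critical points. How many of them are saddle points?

J separates as a function of x plus a function of y, so ∇J=0 decouples.
∂J/∂x = 45(x - 4)(x - 3)(x + 1)(x + 2) = 0 at x ∈ {-2, -1, 3, 4}; ∂J/∂y = -4(y - 3) = 0 at y ∈ {3}.
The Hessian is diagonal: diag(J_xx, J_yy). Second derivatives: J_xx(-2)=-1350, J_xx(-1)=900, J_xx(3)=-900, J_xx(4)=1350; J_yy(3)=-4.
Saddle points occur where the two diagonal entries have opposite signs: (-1, 3), (4, 3). Count: 2.

2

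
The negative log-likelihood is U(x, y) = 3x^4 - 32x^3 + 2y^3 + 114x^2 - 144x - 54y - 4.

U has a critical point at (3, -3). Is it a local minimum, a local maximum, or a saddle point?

The mixed partial ∂²U/∂x∂y is 0, so the Hessian at any point is diag(U_xx, U_yy) = diag(12(3x^2 - 16x + 19), 12y).
At (3, -3): H = diag(-24, -36).
Both eigenvalues are negative, so H is negative definite: a local maximum.

local maximum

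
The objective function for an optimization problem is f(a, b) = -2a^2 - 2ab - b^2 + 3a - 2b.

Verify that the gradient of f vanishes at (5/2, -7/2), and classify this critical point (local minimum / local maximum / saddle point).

local maximum

∇f = (-4a - 2b + 3, -2a - 2b - 2); substituting (5/2, -7/2) gives ∇f = (0, 0), so (5/2, -7/2) is indeed a critical point.
The Hessian of f is constant: H = [[-4, -2], [-2, -2]].
det(H) = (-4)·(-2) − (-2)² = 4.
det(H) > 0 and tr(H) = -6 < 0, so H is negative definite and the point is a local maximum.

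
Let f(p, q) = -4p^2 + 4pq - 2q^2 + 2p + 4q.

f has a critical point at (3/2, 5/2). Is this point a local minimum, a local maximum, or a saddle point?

The Hessian of f is constant: H = [[-8, 4], [4, -4]].
det(H) = (-8)·(-4) − 4² = 16.
det(H) > 0 and tr(H) = -12 < 0, so H is negative definite and the point is a local maximum.

local maximum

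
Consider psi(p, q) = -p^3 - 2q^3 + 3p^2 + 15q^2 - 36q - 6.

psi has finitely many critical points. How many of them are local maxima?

1

psi separates as a function of p plus a function of q, so ∇psi=0 decouples.
∂psi/∂p = -3p(p - 2) = 0 at p ∈ {0, 2}; ∂psi/∂q = -6(q - 3)(q - 2) = 0 at q ∈ {2, 3}.
The Hessian is diagonal: diag(psi_pp, psi_qq). Second derivatives: psi_pp(0)=6, psi_pp(2)=-6; psi_qq(2)=6, psi_qq(3)=-6.
Local maxima occur where both diagonal entries negative: (2, 3). Count: 1.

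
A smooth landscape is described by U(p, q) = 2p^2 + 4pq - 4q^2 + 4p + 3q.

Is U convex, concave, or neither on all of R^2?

U is quadratic, so its Hessian is the constant matrix H = [[4, 4], [4, -8]].
det(H) = -48, tr(H) = -4.
det(H) < 0, so H is indefinite: neither convex nor concave.

neither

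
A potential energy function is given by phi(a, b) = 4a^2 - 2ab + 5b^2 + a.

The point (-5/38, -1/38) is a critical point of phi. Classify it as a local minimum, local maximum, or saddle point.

local minimum

The Hessian of phi is constant: H = [[8, -2], [-2, 10]].
det(H) = 8·10 − (-2)² = 76.
det(H) > 0 and tr(H) = 18 > 0, so H is positive definite and the point is a local minimum.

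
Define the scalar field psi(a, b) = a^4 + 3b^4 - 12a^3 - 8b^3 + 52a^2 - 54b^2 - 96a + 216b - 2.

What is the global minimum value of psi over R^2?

psi(a,b) separates as P(a) + Q(b) − 2, so its minimum is min P + min Q − 2.
P'(a) = 4(a - 4)(a - 3)(a - 2) vanishes at a ∈ {2, 3, 4}; Q'(b) = 12(b - 3)(b - 2)(b + 3) vanishes at b ∈ {-3, 2, 3}.
Local minima of P (where P''>0): P(2)=-64, P(4)=-64. Local minima of Q: Q(-3)=-675, Q(3)=189.
So the global minimum of psi is P(2) + Q(-3) − 2 = -64 − 675 − 2 = -741, attained at (2, -3).

-741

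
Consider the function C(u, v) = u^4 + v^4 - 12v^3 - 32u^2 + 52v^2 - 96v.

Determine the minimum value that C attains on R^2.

-320

C(u,v) separates as P(u) + Q(v), so its minimum is min P + min Q.
P'(u) = 4u(u - 4)(u + 4) vanishes at u ∈ {-4, 0, 4}; Q'(v) = 4(v - 4)(v - 3)(v - 2) vanishes at v ∈ {2, 3, 4}.
Local minima of P (where P''>0): P(-4)=-256, P(4)=-256. Local minima of Q: Q(2)=-64, Q(4)=-64.
So the global minimum of C is P(-4) + Q(2) = -256 − 64 = -320, attained at (-4, 2).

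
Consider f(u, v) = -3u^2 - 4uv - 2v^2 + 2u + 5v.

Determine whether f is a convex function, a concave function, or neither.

concave

f is quadratic, so its Hessian is the constant matrix H = [[-6, -4], [-4, -4]].
det(H) = 8, tr(H) = -10.
det(H) > 0 and tr(H) < 0, so H is negative definite everywhere: concave.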